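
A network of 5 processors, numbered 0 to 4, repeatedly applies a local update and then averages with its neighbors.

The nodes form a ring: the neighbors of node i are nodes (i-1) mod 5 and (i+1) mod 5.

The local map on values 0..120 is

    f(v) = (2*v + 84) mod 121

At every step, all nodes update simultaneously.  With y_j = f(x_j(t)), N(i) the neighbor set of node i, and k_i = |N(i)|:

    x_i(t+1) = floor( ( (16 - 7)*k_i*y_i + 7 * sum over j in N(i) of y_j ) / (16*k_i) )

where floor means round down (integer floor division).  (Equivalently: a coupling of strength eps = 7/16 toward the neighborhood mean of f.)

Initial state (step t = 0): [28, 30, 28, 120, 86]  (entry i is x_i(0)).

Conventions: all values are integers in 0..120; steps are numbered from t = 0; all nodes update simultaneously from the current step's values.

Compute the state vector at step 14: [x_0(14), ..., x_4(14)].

Simulating step by step:
t=0: [28, 30, 28, 120, 86]
t=1: [18, 21, 33, 53, 29]
t=2: [73, 35, 32, 49, 53]
t=3: [83, 48, 35, 55, 76]
t=4: [42, 42, 47, 73, 82]
t=5: [38, 49, 66, 75, 37]
t=6: [43, 63, 91, 92, 54]
t=7: [62, 66, 38, 35, 56]
t=8: [86, 81, 49, 43, 68]
t=9: [30, 18, 45, 62, 69]
t=10: [61, 84, 75, 82, 80]
t=11: [50, 48, 67, 28, 21]
t=12: [49, 68, 71, 33, 20]
t=13: [56, 92, 87, 39, 21]
t=14: [48, 34, 23, 27, 28]

Answer: [48, 34, 23, 27, 28]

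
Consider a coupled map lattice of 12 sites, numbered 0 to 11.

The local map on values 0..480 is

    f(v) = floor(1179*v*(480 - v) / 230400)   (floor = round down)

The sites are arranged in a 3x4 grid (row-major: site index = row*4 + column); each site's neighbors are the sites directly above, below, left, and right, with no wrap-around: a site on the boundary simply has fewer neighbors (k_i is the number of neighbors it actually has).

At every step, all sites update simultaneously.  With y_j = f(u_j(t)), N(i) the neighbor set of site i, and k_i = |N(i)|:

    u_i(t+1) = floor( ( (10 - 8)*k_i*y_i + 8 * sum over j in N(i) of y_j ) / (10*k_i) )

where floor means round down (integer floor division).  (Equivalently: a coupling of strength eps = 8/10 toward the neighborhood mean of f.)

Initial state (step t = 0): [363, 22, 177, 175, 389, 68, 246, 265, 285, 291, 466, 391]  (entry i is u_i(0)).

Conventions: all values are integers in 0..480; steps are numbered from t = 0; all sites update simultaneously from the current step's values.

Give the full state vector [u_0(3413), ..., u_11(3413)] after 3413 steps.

Answer: [284, 284, 284, 284, 284, 284, 284, 284, 284, 284, 284, 284]
Key observation: The state at step 6, [284, 284, 284, 284, 284, 284, 284, 284, 284, 284, 284, 284], reappears at step 7: the system is in a cycle of period 1 from step 6 on.  Therefore the state at step 3413 equals the state at step 6 + ((3413 - 6) mod 1) = 6, which is [284, 284, 284, 284, 284, 284, 284, 284, 284, 284, 284, 284].

Derivation:
t=0: [363, 22, 177, 175, 389, 68, 246, 265, 285, 291, 466, 391]
t=1: [136, 179, 219, 280, 207, 190, 207, 256, 241, 178, 207, 165]
t=2: [273, 271, 285, 291, 274, 281, 288, 282, 284, 285, 278, 285]
t=3: [288, 286, 284, 283, 286, 285, 284, 282, 285, 285, 284, 285]
t=4: [282, 283, 284, 284, 283, 283, 284, 284, 283, 284, 284, 284]
t=5: [285, 284, 284, 284, 285, 284, 284, 284, 284, 284, 284, 284]
t=6: [284, 284, 284, 284, 284, 284, 284, 284, 284, 284, 284, 284]
t=7: [284, 284, 284, 284, 284, 284, 284, 284, 284, 284, 284, 284]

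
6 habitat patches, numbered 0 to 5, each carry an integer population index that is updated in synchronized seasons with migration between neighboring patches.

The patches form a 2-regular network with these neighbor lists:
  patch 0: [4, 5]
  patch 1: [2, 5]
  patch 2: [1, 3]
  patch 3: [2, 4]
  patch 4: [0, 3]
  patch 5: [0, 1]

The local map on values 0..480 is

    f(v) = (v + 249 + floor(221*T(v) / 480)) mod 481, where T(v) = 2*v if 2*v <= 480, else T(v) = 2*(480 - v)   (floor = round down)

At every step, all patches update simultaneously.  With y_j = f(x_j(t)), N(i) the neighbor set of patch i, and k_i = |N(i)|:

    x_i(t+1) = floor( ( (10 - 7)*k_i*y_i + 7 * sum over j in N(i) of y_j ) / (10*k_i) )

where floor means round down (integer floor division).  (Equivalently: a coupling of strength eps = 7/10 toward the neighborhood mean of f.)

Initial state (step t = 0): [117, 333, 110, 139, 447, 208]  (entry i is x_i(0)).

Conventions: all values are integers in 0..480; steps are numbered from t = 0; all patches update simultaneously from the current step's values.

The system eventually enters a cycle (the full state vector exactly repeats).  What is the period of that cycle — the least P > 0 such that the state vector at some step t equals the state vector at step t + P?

Simulating step by step:
t=0: [117, 333, 110, 139, 447, 208]
t=1: [286, 290, 232, 256, 250, 298]
t=2: [231, 225, 225, 223, 230, 232]
t=3: [211, 204, 198, 201, 205, 207]
t=4: [166, 157, 153, 154, 162, 165]
t=5: [82, 71, 64, 67, 75, 79]
t=6: [399, 385, 378, 380, 391, 396]
t=7: [240, 240, 239, 239, 240, 240]
t=8: [229, 228, 227, 227, 228, 229]
t=9: [206, 205, 204, 204, 205, 206]
t=10: [162, 161, 159, 159, 161, 162]
t=11: [78, 76, 74, 74, 76, 78]
t=12: [396, 394, 392, 392, 394, 396]
t=13: [241, 241, 241, 241, 241, 241]
t=14: [229, 229, 229, 229, 229, 229]
t=15: [207, 207, 207, 207, 207, 207]
t=16: [165, 165, 165, 165, 165, 165]
t=17: [84, 84, 84, 84, 84, 84]
t=18: [410, 410, 410, 410, 410, 410]
t=19: [242, 242, 242, 242, 242, 242]
t=20: [229, 229, 229, 229, 229, 229]

Answer: 6
Key observation: The state at step 14, [229, 229, 229, 229, 229, 229], reappears at step 20 — and no state repeats earlier — so the cycle the system enters has period 6.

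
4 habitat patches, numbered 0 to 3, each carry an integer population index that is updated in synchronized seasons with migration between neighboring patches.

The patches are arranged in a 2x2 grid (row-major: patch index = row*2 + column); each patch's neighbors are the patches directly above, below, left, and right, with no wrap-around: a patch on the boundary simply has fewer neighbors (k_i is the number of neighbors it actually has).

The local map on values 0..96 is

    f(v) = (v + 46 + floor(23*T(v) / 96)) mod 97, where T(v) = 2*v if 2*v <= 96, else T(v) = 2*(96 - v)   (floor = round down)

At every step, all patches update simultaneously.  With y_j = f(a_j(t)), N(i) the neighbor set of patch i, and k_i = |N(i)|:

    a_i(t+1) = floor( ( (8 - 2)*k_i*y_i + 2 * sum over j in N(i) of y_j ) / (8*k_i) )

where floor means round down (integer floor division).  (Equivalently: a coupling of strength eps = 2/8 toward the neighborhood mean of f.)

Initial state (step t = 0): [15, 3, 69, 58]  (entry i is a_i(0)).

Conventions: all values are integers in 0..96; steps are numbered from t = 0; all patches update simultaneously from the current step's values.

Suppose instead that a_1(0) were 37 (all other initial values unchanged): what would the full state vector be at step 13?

Answer: [10, 15, 15, 26]
Key observation: This trace re-runs the system from the modified initial state.

Derivation:
t=0: [15, 37, 69, 58]
t=1: [55, 13, 34, 22]
t=2: [37, 61, 84, 78]
t=3: [10, 24, 33, 34]
t=4: [66, 80, 90, 93]
t=5: [31, 36, 39, 41]
t=6: [69, 14, 17, 7]
t=7: [39, 60, 64, 59]
t=8: [11, 23, 24, 25]
t=9: [66, 78, 78, 81]
t=10: [30, 34, 34, 36]
t=11: [91, 83, 83, 25]
t=12: [41, 44, 44, 71]
t=13: [10, 15, 15, 26]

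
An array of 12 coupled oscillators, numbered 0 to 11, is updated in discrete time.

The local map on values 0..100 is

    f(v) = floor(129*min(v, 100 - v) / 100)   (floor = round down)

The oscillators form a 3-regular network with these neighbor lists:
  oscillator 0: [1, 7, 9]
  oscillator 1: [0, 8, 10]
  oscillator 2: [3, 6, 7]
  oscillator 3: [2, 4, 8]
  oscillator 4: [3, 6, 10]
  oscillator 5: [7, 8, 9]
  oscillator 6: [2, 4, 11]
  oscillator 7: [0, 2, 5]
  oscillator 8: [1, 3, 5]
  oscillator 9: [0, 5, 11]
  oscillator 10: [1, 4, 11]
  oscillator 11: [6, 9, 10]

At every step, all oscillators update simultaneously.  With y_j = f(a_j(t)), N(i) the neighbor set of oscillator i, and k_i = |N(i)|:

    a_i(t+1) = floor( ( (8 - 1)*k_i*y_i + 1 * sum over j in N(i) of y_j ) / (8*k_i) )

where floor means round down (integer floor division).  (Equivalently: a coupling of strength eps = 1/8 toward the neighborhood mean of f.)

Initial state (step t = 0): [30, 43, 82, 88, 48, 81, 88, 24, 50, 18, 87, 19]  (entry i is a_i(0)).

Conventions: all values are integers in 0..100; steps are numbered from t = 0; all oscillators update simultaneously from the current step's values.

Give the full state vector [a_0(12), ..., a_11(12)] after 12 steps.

Answer: [55, 57, 58, 49, 54, 49, 62, 57, 49, 49, 54, 54]

Derivation:
t=0: [30, 43, 82, 88, 48, 81, 88, 24, 50, 18, 87, 19]
t=1: [37, 53, 22, 19, 55, 25, 17, 29, 59, 23, 19, 23]
t=2: [46, 57, 27, 26, 53, 32, 23, 36, 50, 29, 27, 28]
t=3: [57, 54, 34, 35, 56, 42, 30, 45, 61, 38, 36, 35]
t=4: [55, 57, 43, 45, 54, 53, 39, 57, 50, 49, 46, 44]
t=5: [57, 55, 54, 58, 58, 60, 50, 55, 63, 62, 58, 56]
t=6: [55, 57, 58, 53, 54, 51, 63, 57, 47, 49, 54, 55]
t=7: [57, 55, 54, 59, 58, 62, 48, 55, 59, 62, 58, 57]
t=8: [55, 57, 58, 52, 54, 49, 60, 57, 52, 49, 54, 54]
t=9: [57, 55, 54, 60, 58, 62, 51, 55, 60, 62, 58, 58]
t=10: [55, 57, 58, 51, 54, 49, 62, 57, 51, 49, 54, 54]
t=11: [57, 55, 54, 62, 58, 62, 50, 55, 62, 62, 58, 58]
t=12: [55, 57, 58, 49, 54, 49, 62, 57, 49, 49, 54, 54]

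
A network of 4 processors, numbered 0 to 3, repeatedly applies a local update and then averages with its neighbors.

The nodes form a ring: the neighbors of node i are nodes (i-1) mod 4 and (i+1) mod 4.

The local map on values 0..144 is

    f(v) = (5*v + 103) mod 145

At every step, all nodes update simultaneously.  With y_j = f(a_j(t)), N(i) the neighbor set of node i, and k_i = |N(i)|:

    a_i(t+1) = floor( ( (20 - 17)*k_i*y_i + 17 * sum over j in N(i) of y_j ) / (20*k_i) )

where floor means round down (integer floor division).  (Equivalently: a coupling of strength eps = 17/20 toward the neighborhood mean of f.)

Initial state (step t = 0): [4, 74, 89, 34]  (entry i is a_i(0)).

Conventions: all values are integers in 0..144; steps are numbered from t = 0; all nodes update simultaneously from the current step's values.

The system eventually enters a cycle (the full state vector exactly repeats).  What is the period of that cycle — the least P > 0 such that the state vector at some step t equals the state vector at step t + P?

Simulating step by step:
t=0: [4, 74, 89, 34]
t=1: [89, 106, 87, 119]
t=2: [89, 99, 88, 109]
t=3: [53, 96, 52, 104]
t=4: [31, 64, 30, 70]
t=5: [81, 113, 80, 96]
t=6: [49, 73, 48, 60]
t=7: [70, 52, 70, 64]
t=8: [90, 26, 90, 35]
t=9: [111, 113, 111, 120]
t=10: [101, 79, 101, 84]
t=11: [68, 33, 68, 37]
t=12: [114, 25, 114, 28]
t=13: [90, 91, 90, 93]
t=14: [126, 118, 126, 120]
t=15: [101, 23, 101, 25]
t=16: [70, 34, 70, 36]
t=17: [115, 34, 115, 36]
t=18: [127, 102, 127, 104]
t=19: [34, 16, 34, 17]
t=20: [53, 114, 53, 115]
t=21: [92, 80, 92, 81]
t=22: [79, 119, 79, 119]
t=23: [109, 71, 109, 71]
t=24: [29, 61, 29, 61]
t=25: [115, 105, 115, 105]
t=26: [55, 90, 55, 90]
t=27: [113, 92, 113, 92]
t=28: [122, 94, 122, 94]
t=29: [137, 133, 137, 133]
t=30: [46, 60, 46, 60]
t=31: [102, 53, 102, 53]
t=32: [71, 39, 71, 39]
t=33: [10, 20, 10, 20]
t=34: [50, 15, 50, 15]
t=35: [37, 58, 37, 58]
t=36: [109, 137, 109, 137]
t=37: [63, 67, 63, 67]
t=38: [21, 109, 21, 109]
t=39: [67, 63, 67, 63]
t=40: [109, 21, 109, 21]
t=41: [63, 67, 63, 67]

Answer: 4
Key observation: The state at step 37, [63, 67, 63, 67], reappears at step 41 — and no state repeats earlier — so the cycle the system enters has period 4.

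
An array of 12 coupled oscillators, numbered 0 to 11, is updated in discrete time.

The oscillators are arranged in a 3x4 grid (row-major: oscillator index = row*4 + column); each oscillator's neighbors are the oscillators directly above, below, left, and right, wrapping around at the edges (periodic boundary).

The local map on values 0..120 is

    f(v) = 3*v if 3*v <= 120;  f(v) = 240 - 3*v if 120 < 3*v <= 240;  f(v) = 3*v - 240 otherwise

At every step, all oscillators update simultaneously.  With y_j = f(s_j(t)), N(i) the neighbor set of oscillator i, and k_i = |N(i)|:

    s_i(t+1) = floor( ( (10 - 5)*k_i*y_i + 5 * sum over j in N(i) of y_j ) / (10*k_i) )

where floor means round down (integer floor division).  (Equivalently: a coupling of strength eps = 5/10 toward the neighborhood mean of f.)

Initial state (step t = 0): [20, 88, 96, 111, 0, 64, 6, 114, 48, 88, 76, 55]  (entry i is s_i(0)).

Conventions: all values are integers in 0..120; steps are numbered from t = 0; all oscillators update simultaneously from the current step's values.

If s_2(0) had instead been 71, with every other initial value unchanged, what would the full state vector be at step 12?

Answer: [85, 97, 67, 72, 59, 87, 66, 51, 59, 84, 62, 51]
Key observation: This trace re-runs the system from the modified initial state.

Derivation:
t=0: [20, 88, 71, 111, 0, 64, 6, 114, 48, 88, 76, 55]
t=1: [56, 31, 31, 79, 38, 32, 32, 74, 67, 34, 24, 75]
t=2: [67, 91, 79, 26, 85, 98, 82, 37, 57, 88, 74, 24]
t=3: [43, 31, 18, 67, 41, 36, 26, 76, 53, 33, 22, 70]
t=4: [96, 93, 61, 45, 97, 102, 69, 39, 85, 93, 65, 39]
t=5: [50, 45, 56, 94, 56, 53, 52, 96, 39, 40, 53, 93]
t=6: [87, 97, 75, 52, 78, 88, 77, 53, 98, 108, 79, 55]
t=7: [34, 43, 25, 66, 25, 30, 19, 62, 50, 58, 24, 65]
t=8: [90, 97, 72, 55, 79, 83, 64, 54, 81, 78, 66, 54]
t=9: [31, 34, 39, 63, 16, 18, 43, 64, 16, 16, 40, 63]
t=10: [77, 90, 106, 64, 54, 65, 97, 56, 54, 64, 100, 58]
t=11: [33, 37, 62, 52, 64, 48, 57, 66, 64, 50, 60, 65]
t=12: [85, 97, 67, 72, 59, 87, 66, 51, 59, 84, 62, 51]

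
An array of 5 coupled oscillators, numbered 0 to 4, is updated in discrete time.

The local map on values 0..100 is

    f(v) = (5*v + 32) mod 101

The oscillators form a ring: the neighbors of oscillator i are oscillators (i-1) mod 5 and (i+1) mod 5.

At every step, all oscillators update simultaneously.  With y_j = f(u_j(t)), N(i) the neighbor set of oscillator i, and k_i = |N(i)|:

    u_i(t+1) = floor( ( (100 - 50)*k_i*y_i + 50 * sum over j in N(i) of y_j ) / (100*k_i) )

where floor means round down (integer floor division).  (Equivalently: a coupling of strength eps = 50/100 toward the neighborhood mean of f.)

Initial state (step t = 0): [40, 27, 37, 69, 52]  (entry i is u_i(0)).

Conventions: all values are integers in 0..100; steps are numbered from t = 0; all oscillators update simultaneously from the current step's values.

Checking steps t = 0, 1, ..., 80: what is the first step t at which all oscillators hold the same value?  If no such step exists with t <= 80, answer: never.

Answer: 17
Key observation: Synchronization is absorbing here: once all oscillators are equal they stay equal, and step 17 is the first all-equal step.

Derivation:
t=0: [40, 27, 37, 69, 52]  (not all equal)
t=1: [54, 44, 42, 63, 71]  (not all equal)
t=2: [83, 60, 43, 53, 78]  (not all equal)
t=3: [33, 36, 53, 63, 43]  (not all equal)
t=4: [61, 52, 61, 57, 57]  (not all equal)
t=5: [43, 62, 43, 19, 19]  (not all equal)
t=6: [38, 42, 38, 30, 30]  (not all equal)
t=7: [40, 30, 40, 65, 65]  (not all equal)
t=8: [48, 55, 48, 48, 48]  (not all equal)
t=9: [53, 37, 53, 70, 70]  (not all equal)
t=10: [71, 55, 71, 83, 83]  (not all equal)
t=11: [53, 44, 53, 53, 53]  (not all equal)
t=12: [83, 72, 83, 95, 95]  (not all equal)
t=13: [44, 66, 44, 12, 12]  (not all equal)
t=14: [62, 54, 62, 81, 81]  (not all equal)
t=15: [52, 69, 52, 34, 34]  (not all equal)
t=16: [63, 82, 63, 22, 22]  (not all equal)
t=17: [41, 41, 41, 41, 41]  (all equal)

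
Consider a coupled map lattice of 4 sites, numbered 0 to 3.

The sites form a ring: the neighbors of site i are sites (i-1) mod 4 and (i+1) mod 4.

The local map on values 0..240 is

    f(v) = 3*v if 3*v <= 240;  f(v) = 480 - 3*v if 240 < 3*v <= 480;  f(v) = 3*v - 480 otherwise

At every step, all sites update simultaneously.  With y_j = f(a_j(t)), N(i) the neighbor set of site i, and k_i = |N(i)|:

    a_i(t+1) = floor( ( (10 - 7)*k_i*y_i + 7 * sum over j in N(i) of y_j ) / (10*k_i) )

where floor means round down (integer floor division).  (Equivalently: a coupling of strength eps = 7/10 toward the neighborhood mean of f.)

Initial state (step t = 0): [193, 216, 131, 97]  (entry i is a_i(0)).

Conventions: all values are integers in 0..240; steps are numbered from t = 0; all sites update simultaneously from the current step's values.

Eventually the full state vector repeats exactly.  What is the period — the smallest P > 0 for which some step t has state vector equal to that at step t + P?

Simulating step by step:
t=0: [193, 216, 131, 97]
t=1: [154, 115, 151, 121]
t=2: [93, 56, 96, 50]
t=3: [171, 187, 168, 182]
t=4: [61, 44, 58, 39]
t=5: [142, 164, 139, 160]
t=6: [20, 44, 23, 40]
t=7: [106, 84, 108, 81]
t=8: [211, 179, 209, 182]
t=9: [88, 122, 87, 124]
t=10: [142, 186, 143, 184]
t=11: [68, 60, 67, 58]
t=12: [185, 195, 184, 193]
t=13: [93, 82, 93, 81]
t=14: [225, 210, 225, 211]
t=15: [164, 181, 164, 182]
t=16: [48, 27, 48, 28]
t=17: [100, 125, 100, 126]
t=18: [126, 157, 126, 156]
t=19: [37, 74, 37, 75]
t=20: [189, 144, 189, 145]
t=21: [58, 75, 58, 74]
t=22: [208, 189, 208, 188]
t=23: [103, 126, 103, 126]
t=24: [122, 150, 122, 150]
t=25: [55, 88, 55, 88]
t=26: [200, 180, 200, 180]
t=27: [78, 102, 78, 102]
t=28: [192, 216, 192, 216]
t=29: [146, 117, 146, 117]
t=30: [102, 68, 102, 68]
t=31: [195, 183, 195, 183]
t=32: [79, 94, 79, 94]
t=33: [209, 225, 209, 225]
t=34: [180, 161, 180, 161]
t=35: [20, 42, 20, 42]
t=36: [106, 79, 106, 79]
t=37: [214, 184, 214, 184]
t=38: [99, 135, 99, 135]
t=39: [107, 150, 107, 150]
t=40: [68, 120, 68, 120]
t=41: [145, 178, 145, 178]
t=42: [51, 47, 51, 47]
t=43: [144, 149, 144, 149]
t=44: [37, 43, 37, 43]
t=45: [123, 116, 123, 116]
t=46: [125, 117, 125, 117]
t=47: [121, 112, 121, 112]
t=48: [135, 125, 135, 125]
t=49: [96, 84, 96, 84]
t=50: [217, 202, 217, 202]
t=51: [139, 157, 139, 157]
t=52: [25, 46, 25, 46]
t=53: [119, 93, 119, 93]
t=54: [177, 146, 177, 146]
t=55: [44, 48, 44, 48]
t=56: [140, 135, 140, 135]
t=57: [70, 64, 70, 64]
t=58: [197, 204, 197, 204]
t=59: [125, 117, 125, 117]

Answer: 13
Key observation: The state at step 46, [125, 117, 125, 117], reappears at step 59 — and no state repeats earlier — so the cycle the system enters has period 13.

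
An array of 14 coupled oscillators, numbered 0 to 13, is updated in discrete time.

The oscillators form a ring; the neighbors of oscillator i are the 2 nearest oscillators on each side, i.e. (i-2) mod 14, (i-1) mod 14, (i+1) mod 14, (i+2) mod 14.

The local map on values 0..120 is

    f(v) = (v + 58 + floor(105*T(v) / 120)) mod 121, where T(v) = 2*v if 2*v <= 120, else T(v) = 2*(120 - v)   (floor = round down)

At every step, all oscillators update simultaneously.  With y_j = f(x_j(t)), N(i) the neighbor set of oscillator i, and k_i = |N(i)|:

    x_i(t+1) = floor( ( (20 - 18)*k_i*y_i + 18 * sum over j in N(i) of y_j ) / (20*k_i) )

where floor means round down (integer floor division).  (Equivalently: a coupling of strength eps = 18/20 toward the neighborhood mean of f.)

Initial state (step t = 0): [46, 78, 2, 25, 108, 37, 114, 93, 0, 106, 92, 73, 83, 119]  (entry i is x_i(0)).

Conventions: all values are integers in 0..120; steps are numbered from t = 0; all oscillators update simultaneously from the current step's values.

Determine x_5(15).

Answer: x_5(15) = 84

Derivation:
t=0: [46, 78, 2, 25, 108, 37, 114, 93, 0, 106, 92, 73, 83, 119]
t=1: [72, 51, 56, 57, 44, 50, 59, 58, 69, 75, 75, 73, 73, 79]
t=2: [87, 89, 81, 76, 86, 85, 82, 90, 93, 92, 92, 89, 90, 88]
t=3: [81, 84, 83, 83, 85, 83, 80, 80, 79, 78, 78, 79, 79, 80]
t=4: [85, 85, 84, 83, 84, 85, 85, 86, 87, 87, 87, 87, 87, 86]
t=5: [82, 83, 83, 83, 83, 83, 82, 82, 81, 81, 81, 81, 81, 82]
t=6: [84, 84, 84, 84, 84, 84, 84, 85, 85, 85, 86, 85, 85, 85]
t=7: [83, 83, 84, 84, 84, 83, 83, 83, 83, 82, 82, 82, 83, 83]
t=8: [84, 84, 84, 84, 84, 84, 84, 84, 84, 84, 84, 84, 84, 84]
t=9: [84, 84, 84, 84, 84, 84, 84, 84, 84, 84, 84, 84, 84, 84]
t=10: [84, 84, 84, 84, 84, 84, 84, 84, 84, 84, 84, 84, 84, 84]
t=11: [84, 84, 84, 84, 84, 84, 84, 84, 84, 84, 84, 84, 84, 84]
t=12: [84, 84, 84, 84, 84, 84, 84, 84, 84, 84, 84, 84, 84, 84]
t=13: [84, 84, 84, 84, 84, 84, 84, 84, 84, 84, 84, 84, 84, 84]
t=14: [84, 84, 84, 84, 84, 84, 84, 84, 84, 84, 84, 84, 84, 84]
t=15: [84, 84, 84, 84, 84, 84, 84, 84, 84, 84, 84, 84, 84, 84]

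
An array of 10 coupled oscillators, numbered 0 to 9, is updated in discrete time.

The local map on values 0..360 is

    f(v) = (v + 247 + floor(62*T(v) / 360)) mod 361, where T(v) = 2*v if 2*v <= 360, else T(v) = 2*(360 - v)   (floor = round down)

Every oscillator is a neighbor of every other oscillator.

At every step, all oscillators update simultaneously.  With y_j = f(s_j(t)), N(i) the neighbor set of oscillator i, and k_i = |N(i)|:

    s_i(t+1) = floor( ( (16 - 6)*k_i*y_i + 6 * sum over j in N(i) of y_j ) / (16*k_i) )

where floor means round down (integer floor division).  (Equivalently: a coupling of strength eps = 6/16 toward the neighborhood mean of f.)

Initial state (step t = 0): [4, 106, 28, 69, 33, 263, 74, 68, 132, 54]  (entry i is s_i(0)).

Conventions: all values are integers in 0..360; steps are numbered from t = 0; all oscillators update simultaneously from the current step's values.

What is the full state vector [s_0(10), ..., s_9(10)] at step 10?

Answer: [234, 230, 235, 235, 235, 234, 235, 235, 230, 235]

Derivation:
t=0: [4, 106, 28, 69, 33, 263, 74, 68, 132, 54]
t=1: [248, 118, 267, 299, 271, 207, 303, 298, 138, 287]
t=2: [167, 93, 175, 187, 176, 152, 188, 187, 108, 183]
t=3: [106, 48, 112, 119, 113, 94, 119, 119, 60, 117]
t=4: [55, 220, 59, 64, 60, 45, 64, 64, 229, 63]
t=5: [308, 211, 312, 316, 312, 300, 316, 316, 215, 314]
t=6: [206, 170, 208, 210, 208, 203, 210, 210, 171, 209]
t=7: [142, 124, 143, 143, 143, 141, 143, 143, 125, 143]
t=8: [74, 60, 75, 75, 75, 73, 75, 75, 61, 75]
t=9: [344, 333, 345, 345, 345, 344, 345, 345, 334, 345]
t=10: [234, 230, 235, 235, 235, 234, 235, 235, 230, 235]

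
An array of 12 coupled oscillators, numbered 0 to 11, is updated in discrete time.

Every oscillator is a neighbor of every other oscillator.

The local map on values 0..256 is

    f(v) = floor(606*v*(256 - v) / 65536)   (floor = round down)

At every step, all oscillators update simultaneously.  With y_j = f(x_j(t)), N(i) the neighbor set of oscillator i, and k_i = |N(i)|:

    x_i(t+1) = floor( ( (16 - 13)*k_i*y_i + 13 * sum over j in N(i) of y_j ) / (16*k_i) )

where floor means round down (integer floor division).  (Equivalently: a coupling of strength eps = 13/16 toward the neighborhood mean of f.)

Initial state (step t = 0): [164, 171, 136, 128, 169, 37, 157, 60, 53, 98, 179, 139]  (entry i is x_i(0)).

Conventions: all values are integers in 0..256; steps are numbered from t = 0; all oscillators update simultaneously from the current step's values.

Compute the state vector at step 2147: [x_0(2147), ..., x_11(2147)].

Simulating step by step:
t=0: [164, 171, 136, 128, 169, 37, 157, 60, 53, 98, 179, 139]
t=1: [130, 129, 131, 131, 130, 123, 130, 126, 125, 130, 129, 131]
t=2: [151, 151, 151, 151, 151, 151, 151, 151, 151, 151, 151, 151]
t=3: [146, 146, 146, 146, 146, 146, 146, 146, 146, 146, 146, 146]
t=4: [148, 148, 148, 148, 148, 148, 148, 148, 148, 148, 148, 148]
t=5: [147, 147, 147, 147, 147, 147, 147, 147, 147, 147, 147, 147]
t=6: [148, 148, 148, 148, 148, 148, 148, 148, 148, 148, 148, 148]

Answer: [147, 147, 147, 147, 147, 147, 147, 147, 147, 147, 147, 147]
Key observation: The state at step 4, [148, 148, 148, 148, 148, 148, 148, 148, 148, 148, 148, 148], reappears at step 6: the system is in a cycle of period 2 from step 4 on.  Therefore the state at step 2147 equals the state at step 4 + ((2147 - 4) mod 2) = 5, which is [147, 147, 147, 147, 147, 147, 147, 147, 147, 147, 147, 147].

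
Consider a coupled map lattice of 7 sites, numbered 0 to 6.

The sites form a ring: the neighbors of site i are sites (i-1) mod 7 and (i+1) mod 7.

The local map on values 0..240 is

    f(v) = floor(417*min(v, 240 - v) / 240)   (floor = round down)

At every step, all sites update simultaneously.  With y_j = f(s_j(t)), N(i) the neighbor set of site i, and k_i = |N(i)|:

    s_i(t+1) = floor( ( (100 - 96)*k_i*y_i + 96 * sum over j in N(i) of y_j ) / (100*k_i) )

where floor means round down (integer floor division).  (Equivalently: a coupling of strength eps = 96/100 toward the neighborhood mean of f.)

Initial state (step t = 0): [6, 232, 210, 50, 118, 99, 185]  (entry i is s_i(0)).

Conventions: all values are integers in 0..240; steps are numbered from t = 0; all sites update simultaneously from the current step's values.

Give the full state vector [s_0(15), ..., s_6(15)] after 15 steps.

Answer: [175, 132, 180, 179, 148, 184, 107]

Derivation:
t=0: [6, 232, 210, 50, 118, 99, 185]
t=1: [52, 30, 49, 126, 132, 150, 91]
t=2: [104, 86, 123, 138, 177, 171, 124]
t=3: [175, 189, 164, 156, 146, 153, 151]
t=4: [120, 120, 117, 147, 148, 158, 132]
t=5: [197, 205, 185, 180, 151, 171, 175]
t=6: [85, 83, 82, 123, 113, 132, 97]
t=7: [155, 144, 172, 170, 195, 182, 167]
t=8: [146, 133, 142, 98, 109, 101, 123]
t=9: [192, 167, 177, 179, 173, 195, 170]
t=10: [121, 97, 115, 112, 92, 116, 82]
t=11: [157, 201, 181, 179, 195, 152, 201]
t=12: [70, 120, 86, 90, 126, 75, 144]
t=13: [184, 137, 180, 172, 145, 179, 127]
t=14: [183, 103, 146, 133, 113, 177, 104]
t=15: [175, 132, 180, 179, 148, 184, 107]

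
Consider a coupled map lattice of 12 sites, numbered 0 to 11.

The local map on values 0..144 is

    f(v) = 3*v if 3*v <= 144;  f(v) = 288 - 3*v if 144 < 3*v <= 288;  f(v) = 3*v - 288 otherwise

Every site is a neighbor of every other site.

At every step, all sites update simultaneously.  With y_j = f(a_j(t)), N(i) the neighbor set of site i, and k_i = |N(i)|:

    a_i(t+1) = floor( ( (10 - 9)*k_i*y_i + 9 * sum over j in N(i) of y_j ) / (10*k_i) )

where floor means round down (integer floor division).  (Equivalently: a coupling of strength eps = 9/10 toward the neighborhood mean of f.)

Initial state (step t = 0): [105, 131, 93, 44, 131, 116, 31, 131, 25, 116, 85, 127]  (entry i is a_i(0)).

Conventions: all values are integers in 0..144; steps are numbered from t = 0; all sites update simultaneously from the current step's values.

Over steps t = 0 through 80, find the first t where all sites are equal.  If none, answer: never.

Answer: 2
Key observation: Synchronization is absorbing here: once all sites are equal they stay equal, and step 2 is the first all-equal step.

Derivation:
t=0: [105, 131, 93, 44, 131, 116, 31, 131, 25, 116, 85, 127]  (not all equal)
t=1: [73, 75, 73, 75, 75, 74, 75, 75, 74, 74, 73, 75]  (not all equal)
t=2: [65, 65, 65, 65, 65, 65, 65, 65, 65, 65, 65, 65]  (all equal)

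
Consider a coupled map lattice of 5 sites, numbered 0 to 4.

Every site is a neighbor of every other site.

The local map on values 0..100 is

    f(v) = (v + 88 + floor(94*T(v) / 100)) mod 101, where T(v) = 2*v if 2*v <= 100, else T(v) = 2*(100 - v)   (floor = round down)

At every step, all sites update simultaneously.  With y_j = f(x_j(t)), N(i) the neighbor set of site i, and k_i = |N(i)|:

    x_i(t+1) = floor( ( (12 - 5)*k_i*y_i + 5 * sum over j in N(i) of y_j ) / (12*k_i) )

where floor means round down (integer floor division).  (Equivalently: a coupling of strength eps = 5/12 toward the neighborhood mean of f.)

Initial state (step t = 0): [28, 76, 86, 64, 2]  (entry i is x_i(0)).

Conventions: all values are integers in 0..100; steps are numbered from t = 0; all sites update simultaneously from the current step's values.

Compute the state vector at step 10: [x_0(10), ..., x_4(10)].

Simulating step by step:
t=0: [28, 76, 86, 64, 2]
t=1: [61, 32, 76, 37, 74]
t=2: [31, 59, 24, 66, 25]
t=3: [60, 34, 50, 30, 52]
t=4: [34, 64, 38, 59, 38]
t=5: [73, 40, 78, 43, 78]
t=6: [7, 3, 5, 7, 5]
t=7: [15, 57, 12, 15, 12]
t=8: [27, 24, 23, 27, 23]
t=9: [60, 57, 55, 60, 55]
t=10: [22, 23, 23, 22, 23]

Answer: [22, 23, 23, 22, 23]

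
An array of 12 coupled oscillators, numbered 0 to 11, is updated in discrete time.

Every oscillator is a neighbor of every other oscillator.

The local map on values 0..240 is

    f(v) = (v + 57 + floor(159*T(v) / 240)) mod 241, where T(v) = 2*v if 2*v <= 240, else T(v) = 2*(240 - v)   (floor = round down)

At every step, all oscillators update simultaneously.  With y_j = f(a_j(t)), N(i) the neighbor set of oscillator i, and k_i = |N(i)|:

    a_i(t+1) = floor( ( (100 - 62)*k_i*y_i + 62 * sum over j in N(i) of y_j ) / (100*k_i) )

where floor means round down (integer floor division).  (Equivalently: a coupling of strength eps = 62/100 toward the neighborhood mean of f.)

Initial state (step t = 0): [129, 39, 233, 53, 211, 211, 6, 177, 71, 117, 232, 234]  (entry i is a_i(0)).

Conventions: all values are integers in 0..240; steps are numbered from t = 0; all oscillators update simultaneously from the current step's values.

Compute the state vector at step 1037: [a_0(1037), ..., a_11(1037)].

Answer: [210, 210, 210, 210, 210, 210, 210, 210, 210, 210, 210, 210]
Key observation: The state at step 14, [65, 65, 65, 65, 65, 65, 65, 65, 65, 65, 65, 65], reappears at step 18: the system is in a cycle of period 4 from step 14 on.  Therefore the state at step 1037 equals the state at step 14 + ((1037 - 14) mod 4) = 17, which is [210, 210, 210, 210, 210, 210, 210, 210, 210, 210, 210, 210].

Derivation:
t=0: [129, 39, 233, 53, 211, 211, 6, 177, 71, 117, 232, 234]
t=1: [96, 113, 85, 124, 87, 87, 89, 90, 138, 94, 85, 84]
t=2: [38, 50, 29, 55, 31, 31, 32, 33, 54, 36, 29, 29]
t=3: [143, 152, 136, 156, 138, 138, 139, 139, 155, 142, 136, 136]
t=4: [87, 86, 87, 85, 87, 87, 87, 87, 85, 87, 87, 87]
t=5: [17, 16, 17, 15, 17, 17, 17, 17, 15, 17, 17, 17]
t=6: [95, 94, 95, 93, 95, 95, 95, 95, 93, 95, 95, 95]
t=7: [35, 34, 35, 34, 35, 35, 35, 35, 34, 35, 35, 35]
t=8: [137, 137, 137, 137, 137, 137, 137, 137, 137, 137, 137, 137]
t=9: [89, 89, 89, 89, 89, 89, 89, 89, 89, 89, 89, 89]
t=10: [22, 22, 22, 22, 22, 22, 22, 22, 22, 22, 22, 22]
t=11: [108, 108, 108, 108, 108, 108, 108, 108, 108, 108, 108, 108]
t=12: [67, 67, 67, 67, 67, 67, 67, 67, 67, 67, 67, 67]
t=13: [212, 212, 212, 212, 212, 212, 212, 212, 212, 212, 212, 212]
t=14: [65, 65, 65, 65, 65, 65, 65, 65, 65, 65, 65, 65]
t=15: [208, 208, 208, 208, 208, 208, 208, 208, 208, 208, 208, 208]
t=16: [66, 66, 66, 66, 66, 66, 66, 66, 66, 66, 66, 66]
t=17: [210, 210, 210, 210, 210, 210, 210, 210, 210, 210, 210, 210]
t=18: [65, 65, 65, 65, 65, 65, 65, 65, 65, 65, 65, 65]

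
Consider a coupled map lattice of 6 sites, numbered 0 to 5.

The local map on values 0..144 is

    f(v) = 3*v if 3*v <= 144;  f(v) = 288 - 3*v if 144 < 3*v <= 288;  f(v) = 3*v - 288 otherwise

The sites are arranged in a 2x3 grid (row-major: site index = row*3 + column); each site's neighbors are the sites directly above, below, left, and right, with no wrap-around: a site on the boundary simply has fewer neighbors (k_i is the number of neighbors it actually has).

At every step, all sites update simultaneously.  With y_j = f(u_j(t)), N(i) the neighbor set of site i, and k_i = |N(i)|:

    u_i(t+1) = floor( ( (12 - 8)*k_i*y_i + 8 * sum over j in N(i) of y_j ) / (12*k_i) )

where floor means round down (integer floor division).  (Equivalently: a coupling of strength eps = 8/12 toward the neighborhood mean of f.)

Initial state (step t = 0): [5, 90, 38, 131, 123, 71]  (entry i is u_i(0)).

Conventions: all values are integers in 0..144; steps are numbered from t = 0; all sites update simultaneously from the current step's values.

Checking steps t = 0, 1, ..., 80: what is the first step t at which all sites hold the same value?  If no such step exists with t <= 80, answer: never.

Simulating step by step:
t=0: [5, 90, 38, 131, 123, 71]  (not all equal)
t=1: [46, 52, 69, 67, 71, 90]  (not all equal)
t=2: [119, 109, 77, 100, 77, 58]  (not all equal)
t=3: [40, 53, 70, 46, 55, 76]  (not all equal)
t=4: [129, 114, 89, 127, 113, 87]  (not all equal)
t=5: [82, 56, 34, 81, 55, 33]  (not all equal)
t=6: [69, 99, 107, 70, 99, 108]  (not all equal)
t=7: [56, 30, 26, 56, 30, 26]  (not all equal)
t=8: [110, 94, 82, 110, 94, 82]  (not all equal)
t=9: [30, 22, 30, 30, 22, 30]  (not all equal)
t=10: [82, 76, 82, 82, 76, 82]  (not all equal)
t=11: [48, 52, 48, 48, 52, 48]  (not all equal)
t=12: [140, 137, 140, 140, 137, 140]  (not all equal)
t=13: [129, 127, 129, 129, 127, 129]  (not all equal)
t=14: [97, 95, 97, 97, 95, 97]  (not all equal)
t=15: [3, 3, 3, 3, 3, 3]  (all equal)

Answer: 15
Key observation: Synchronization is absorbing here: once all sites are equal they stay equal, and step 15 is the first all-equal step.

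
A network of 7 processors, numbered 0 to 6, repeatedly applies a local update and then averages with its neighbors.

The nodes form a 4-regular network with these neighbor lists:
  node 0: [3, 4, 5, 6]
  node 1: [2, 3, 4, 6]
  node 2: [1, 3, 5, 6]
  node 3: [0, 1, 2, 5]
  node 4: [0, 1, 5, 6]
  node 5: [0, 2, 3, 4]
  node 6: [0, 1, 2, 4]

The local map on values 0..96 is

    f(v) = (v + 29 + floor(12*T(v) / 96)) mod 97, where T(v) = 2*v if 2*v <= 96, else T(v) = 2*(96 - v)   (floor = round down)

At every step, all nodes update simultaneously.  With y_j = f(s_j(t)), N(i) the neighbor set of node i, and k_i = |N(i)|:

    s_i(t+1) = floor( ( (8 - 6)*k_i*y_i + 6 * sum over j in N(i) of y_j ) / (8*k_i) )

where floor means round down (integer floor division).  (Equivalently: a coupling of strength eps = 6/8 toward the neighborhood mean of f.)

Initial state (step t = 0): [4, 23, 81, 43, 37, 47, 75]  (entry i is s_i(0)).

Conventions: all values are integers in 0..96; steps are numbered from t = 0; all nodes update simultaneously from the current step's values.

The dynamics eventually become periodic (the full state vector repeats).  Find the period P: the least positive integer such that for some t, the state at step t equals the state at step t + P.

Simulating step by step:
t=0: [4, 23, 81, 43, 37, 47, 75]
t=1: [56, 48, 48, 56, 54, 60, 37]
t=2: [73, 88, 71, 75, 72, 70, 87]
t=3: [12, 15, 14, 12, 13, 9, 14]
t=4: [43, 45, 44, 44, 44, 43, 45]
t=5: [83, 84, 84, 83, 83, 83, 84]
t=6: [18, 18, 18, 18, 18, 18, 18]
t=7: [51, 51, 51, 51, 51, 51, 51]
t=8: [91, 91, 91, 91, 91, 91, 91]
t=9: [24, 24, 24, 24, 24, 24, 24]
t=10: [59, 59, 59, 59, 59, 59, 59]
t=11: [0, 0, 0, 0, 0, 0, 0]
t=12: [29, 29, 29, 29, 29, 29, 29]
t=13: [65, 65, 65, 65, 65, 65, 65]
t=14: [4, 4, 4, 4, 4, 4, 4]
t=15: [34, 34, 34, 34, 34, 34, 34]
t=16: [71, 71, 71, 71, 71, 71, 71]
t=17: [9, 9, 9, 9, 9, 9, 9]
t=18: [40, 40, 40, 40, 40, 40, 40]
t=19: [79, 79, 79, 79, 79, 79, 79]
t=20: [15, 15, 15, 15, 15, 15, 15]
t=21: [47, 47, 47, 47, 47, 47, 47]
t=22: [87, 87, 87, 87, 87, 87, 87]
t=23: [21, 21, 21, 21, 21, 21, 21]
t=24: [55, 55, 55, 55, 55, 55, 55]
t=25: [94, 94, 94, 94, 94, 94, 94]
t=26: [26, 26, 26, 26, 26, 26, 26]
t=27: [61, 61, 61, 61, 61, 61, 61]
t=28: [1, 1, 1, 1, 1, 1, 1]
t=29: [30, 30, 30, 30, 30, 30, 30]
t=30: [66, 66, 66, 66, 66, 66, 66]
t=31: [5, 5, 5, 5, 5, 5, 5]
t=32: [35, 35, 35, 35, 35, 35, 35]
t=33: [72, 72, 72, 72, 72, 72, 72]
t=34: [10, 10, 10, 10, 10, 10, 10]
t=35: [41, 41, 41, 41, 41, 41, 41]
t=36: [80, 80, 80, 80, 80, 80, 80]
t=37: [16, 16, 16, 16, 16, 16, 16]
t=38: [49, 49, 49, 49, 49, 49, 49]
t=39: [89, 89, 89, 89, 89, 89, 89]
t=40: [22, 22, 22, 22, 22, 22, 22]
t=41: [56, 56, 56, 56, 56, 56, 56]
t=42: [95, 95, 95, 95, 95, 95, 95]
t=43: [27, 27, 27, 27, 27, 27, 27]
t=44: [62, 62, 62, 62, 62, 62, 62]
t=45: [2, 2, 2, 2, 2, 2, 2]
t=46: [31, 31, 31, 31, 31, 31, 31]
t=47: [67, 67, 67, 67, 67, 67, 67]
t=48: [6, 6, 6, 6, 6, 6, 6]
t=49: [36, 36, 36, 36, 36, 36, 36]
t=50: [74, 74, 74, 74, 74, 74, 74]
t=51: [11, 11, 11, 11, 11, 11, 11]
t=52: [42, 42, 42, 42, 42, 42, 42]
t=53: [81, 81, 81, 81, 81, 81, 81]
t=54: [16, 16, 16, 16, 16, 16, 16]

Answer: 17
Key observation: The state at step 37, [16, 16, 16, 16, 16, 16, 16], reappears at step 54 — and no state repeats earlier — so the cycle the system enters has period 17.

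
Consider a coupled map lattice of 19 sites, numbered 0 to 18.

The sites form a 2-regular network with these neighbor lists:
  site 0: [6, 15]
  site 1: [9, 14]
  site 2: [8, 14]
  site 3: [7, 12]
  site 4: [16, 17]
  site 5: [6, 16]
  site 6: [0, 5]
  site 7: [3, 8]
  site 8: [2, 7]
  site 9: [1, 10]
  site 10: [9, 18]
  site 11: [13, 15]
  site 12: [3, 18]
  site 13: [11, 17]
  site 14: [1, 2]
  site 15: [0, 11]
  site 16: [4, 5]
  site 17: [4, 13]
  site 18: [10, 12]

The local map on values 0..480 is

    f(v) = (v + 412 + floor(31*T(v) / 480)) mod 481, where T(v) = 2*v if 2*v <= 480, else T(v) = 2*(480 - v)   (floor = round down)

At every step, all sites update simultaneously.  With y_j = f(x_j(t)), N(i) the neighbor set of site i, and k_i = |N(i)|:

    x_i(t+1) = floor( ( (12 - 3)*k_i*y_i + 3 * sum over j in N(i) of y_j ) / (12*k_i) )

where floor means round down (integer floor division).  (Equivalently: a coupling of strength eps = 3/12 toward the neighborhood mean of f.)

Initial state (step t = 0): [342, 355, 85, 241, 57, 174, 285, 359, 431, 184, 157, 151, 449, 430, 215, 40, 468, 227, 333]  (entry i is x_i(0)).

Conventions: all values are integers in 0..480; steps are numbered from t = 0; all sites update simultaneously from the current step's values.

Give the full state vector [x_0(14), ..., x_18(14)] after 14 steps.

Simulating step by step:
t=0: [342, 355, 85, 241, 57, 174, 285, 359, 431, 184, 157, 151, 449, 430, 215, 40, 468, 227, 333]
t=1: [304, 265, 87, 237, 430, 175, 232, 300, 317, 154, 133, 178, 348, 311, 170, 391, 375, 245, 273]
t=2: [258, 195, 70, 217, 340, 159, 192, 248, 237, 116, 102, 172, 275, 239, 123, 298, 301, 233, 219]
t=3: [212, 129, 40, 187, 272, 132, 151, 202, 175, 70, 64, 150, 218, 189, 71, 231, 241, 206, 168]
t=4: [164, 59, 360, 148, 217, 97, 107, 153, 173, 17, 18, 116, 165, 140, 74, 177, 190, 168, 112]
t=5: [109, 414, 247, 101, 165, 54, 57, 105, 145, 437, 385, 73, 107, 89, 108, 119, 135, 123, 111]
t=6: [108, 317, 174, 46, 106, 423, 422, 54, 102, 364, 299, 21, 50, 33, 109, 57, 135, 70, 89]
t=7: [143, 247, 107, 464, 49, 326, 321, 417, 109, 297, 232, 441, 412, 392, 90, 417, 113, 69, 113]
t=8: [147, 191, 49, 386, 358, 248, 250, 323, 91, 238, 182, 369, 320, 298, 56, 325, 136, 106, 111]
t=9: [132, 193, 413, 314, 244, 192, 195, 250, 117, 184, 133, 301, 251, 234, 432, 258, 127, 107, 92]
t=10: [106, 174, 318, 252, 169, 138, 141, 198, 117, 132, 82, 242, 195, 184, 339, 204, 99, 88, 62]
t=11: [68, 141, 245, 197, 99, 81, 84, 149, 100, 78, 27, 189, 139, 132, 265, 152, 57, 54, 22]
t=12: [21, 97, 187, 138, 150, 79, 22, 98, 70, 80, 388, 130, 138, 137, 204, 95, 365, 369, 393]
t=13: [385, 52, 127, 80, 153, 108, 383, 42, 30, 62, 292, 73, 117, 112, 143, 92, 247, 258, 303]
t=14: [291, 364, 122, 81, 130, 105, 292, 402, 400, 90, 217, 21, 81, 71, 137, 68, 175, 182, 230]

Answer: [291, 364, 122, 81, 130, 105, 292, 402, 400, 90, 217, 21, 81, 71, 137, 68, 175, 182, 230]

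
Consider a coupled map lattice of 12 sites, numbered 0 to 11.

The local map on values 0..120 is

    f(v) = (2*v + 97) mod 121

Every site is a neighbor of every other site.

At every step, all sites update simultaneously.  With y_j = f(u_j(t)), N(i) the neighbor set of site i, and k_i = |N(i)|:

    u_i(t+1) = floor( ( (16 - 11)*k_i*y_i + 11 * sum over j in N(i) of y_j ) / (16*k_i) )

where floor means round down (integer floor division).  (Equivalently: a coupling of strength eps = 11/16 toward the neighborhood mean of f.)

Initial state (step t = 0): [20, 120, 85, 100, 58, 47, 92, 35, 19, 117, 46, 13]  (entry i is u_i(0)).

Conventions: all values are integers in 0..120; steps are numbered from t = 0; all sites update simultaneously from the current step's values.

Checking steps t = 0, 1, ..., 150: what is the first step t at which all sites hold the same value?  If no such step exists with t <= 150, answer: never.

Answer: 9
Key observation: Synchronization is absorbing here: once all sites are equal they stay equal, and step 9 is the first all-equal step.

Derivation:
t=0: [20, 120, 85, 100, 58, 47, 92, 35, 19, 117, 46, 13]  (not all equal)
t=1: [42, 61, 44, 51, 61, 55, 47, 49, 41, 60, 55, 38]  (not all equal)
t=2: [72, 82, 73, 77, 82, 79, 75, 76, 72, 81, 79, 70]  (not all equal)
t=3: [58, 33, 28, 30, 33, 31, 29, 30, 58, 32, 31, 57]  (not all equal)
t=4: [61, 48, 46, 47, 48, 47, 46, 47, 61, 48, 47, 60]  (not all equal)
t=5: [82, 75, 74, 75, 75, 75, 74, 75, 82, 75, 75, 81]  (not all equal)
t=6: [10, 7, 6, 7, 7, 7, 6, 7, 10, 7, 7, 10]  (not all equal)
t=7: [113, 111, 111, 111, 111, 111, 111, 111, 113, 111, 111, 113]  (not all equal)
t=8: [78, 77, 77, 77, 77, 77, 77, 77, 78, 77, 77, 78]  (not all equal)
t=9: [9, 9, 9, 9, 9, 9, 9, 9, 9, 9, 9, 9]  (all equal)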